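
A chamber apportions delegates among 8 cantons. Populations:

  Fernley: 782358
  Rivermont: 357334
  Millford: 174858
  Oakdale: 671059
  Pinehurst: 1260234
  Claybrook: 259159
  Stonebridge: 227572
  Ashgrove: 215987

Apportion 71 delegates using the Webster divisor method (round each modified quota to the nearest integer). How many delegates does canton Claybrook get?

Standard divisor 3948561/71 ≈ 55613.535; standard quotas: Fernley 14.068, Rivermont 6.425, Millford 3.144, Oakdale 12.066, Pinehurst 22.661, Claybrook 4.660, Stonebridge 4.092, Ashgrove 3.884.
Rounding to the nearest integer gives Fernley 14, Rivermont 6, Millford 3, Oakdale 12, Pinehurst 23, Claybrook 5, Stonebridge 4, Ashgrove 4 — total 71, matching the house size, so no adjustment is needed.
Claybrook receives 5.

5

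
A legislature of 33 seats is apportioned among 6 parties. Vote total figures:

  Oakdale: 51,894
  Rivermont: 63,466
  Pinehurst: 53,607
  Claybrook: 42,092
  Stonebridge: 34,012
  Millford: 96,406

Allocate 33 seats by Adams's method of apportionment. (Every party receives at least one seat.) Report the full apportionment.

Oakdale 5, Rivermont 6, Pinehurst 5, Claybrook 4, Stonebridge 4, Millford 9

Standard divisor 341477/33 ≈ 10347.788; standard quotas: Oakdale 5.015, Rivermont 6.133, Pinehurst 5.181, Claybrook 4.068, Stonebridge 3.287, Millford 9.317.
Rounding up gives 6, 7, 6, 5, 4, 10 = 38 seats, so the divisor must be adjusted.
With modified divisor 11000: modified quotas Oakdale 4.718, Rivermont 5.770, Pinehurst 4.873, Claybrook 3.827, Stonebridge 3.092, Millford 8.764.
Rounding up: Oakdale 5, Rivermont 6, Pinehurst 5, Claybrook 4, Stonebridge 4, Millford 9 (total 33).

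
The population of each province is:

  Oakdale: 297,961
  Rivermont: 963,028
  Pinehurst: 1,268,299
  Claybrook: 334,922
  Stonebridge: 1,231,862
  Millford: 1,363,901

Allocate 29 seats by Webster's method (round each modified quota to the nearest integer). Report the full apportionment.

Oakdale 2, Rivermont 5, Pinehurst 7, Claybrook 2, Stonebridge 6, Millford 7

Standard divisor 5459973/29 ≈ 188274.931; standard quotas: Oakdale 1.583, Rivermont 5.115, Pinehurst 6.736, Claybrook 1.779, Stonebridge 6.543, Millford 7.244.
Rounding to the nearest integer gives 2, 5, 7, 2, 7, 7 = 30 seats, so the divisor must be adjusted.
With modified divisor 192300: modified quotas Oakdale 1.549, Rivermont 5.008, Pinehurst 6.595, Claybrook 1.742, Stonebridge 6.406, Millford 7.093.
Rounding to the nearest integer: Oakdale 2, Rivermont 5, Pinehurst 7, Claybrook 2, Stonebridge 6, Millford 7 (total 29).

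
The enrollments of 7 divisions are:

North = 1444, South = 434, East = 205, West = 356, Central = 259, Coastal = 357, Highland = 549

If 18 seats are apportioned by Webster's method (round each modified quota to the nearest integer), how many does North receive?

Standard divisor 3604/18 ≈ 200.222; standard quotas: North 7.212, South 2.168, East 1.024, West 1.778, Central 1.294, Coastal 1.783, Highland 2.742.
Rounding to the nearest integer gives North 7, South 2, East 1, West 2, Central 1, Coastal 2, Highland 3 — total 18, matching the house size, so no adjustment is needed.
North receives 7.

7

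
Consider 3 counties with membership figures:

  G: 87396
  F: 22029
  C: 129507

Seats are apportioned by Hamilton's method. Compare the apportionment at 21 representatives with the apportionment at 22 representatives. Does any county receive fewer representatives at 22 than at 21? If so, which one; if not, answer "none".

none

At 21 seats: G 8, F 2, C 11.
At 22 seats: G 8, F 2, C 12.
No county's allocation decreased.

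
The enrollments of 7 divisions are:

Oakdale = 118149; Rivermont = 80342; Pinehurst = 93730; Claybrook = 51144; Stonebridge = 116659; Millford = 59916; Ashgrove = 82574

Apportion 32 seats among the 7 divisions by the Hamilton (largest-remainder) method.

The standard divisor is 602514/32 ≈ 18828.562.
Standard quotas: Oakdale 6.2750, Rivermont 4.2670, Pinehurst 4.9781, Claybrook 2.7163, Stonebridge 6.1959, Millford 3.1822, Ashgrove 4.3856.
Lower quotas: Oakdale 6, Rivermont 4, Pinehurst 4, Claybrook 2, Stonebridge 6, Millford 3, Ashgrove 4 (sum 29, leaving 3 seats).
Remainders in descending order: Pinehurst 0.9781, Claybrook 0.7163, Ashgrove 0.3856, Oakdale 0.2750, Rivermont 0.2670, Stonebridge 0.1959, Millford 0.1822.
Largest remainders: Pinehurst, Claybrook, Ashgrove receive the extra seats.

Oakdale 6; Rivermont 4; Pinehurst 5; Claybrook 3; Stonebridge 6; Millford 3; Ashgrove 5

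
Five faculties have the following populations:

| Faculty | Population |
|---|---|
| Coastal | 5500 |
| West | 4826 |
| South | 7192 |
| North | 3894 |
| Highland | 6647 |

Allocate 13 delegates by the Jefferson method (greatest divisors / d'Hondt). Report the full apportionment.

Standard divisor 28059/13 ≈ 2158.385; standard quotas: Coastal 2.548, West 2.236, South 3.332, North 1.804, Highland 3.080.
Rounding down gives 2, 2, 3, 1, 3 = 11 seats, so the divisor must be adjusted.
With modified divisor 1820: modified quotas Coastal 3.022, West 2.652, South 3.952, North 2.140, Highland 3.652.
Rounding down: Coastal 3, West 2, South 3, North 2, Highland 3 (total 13).

Coastal: 3, West: 2, South: 3, North: 2, Highland: 3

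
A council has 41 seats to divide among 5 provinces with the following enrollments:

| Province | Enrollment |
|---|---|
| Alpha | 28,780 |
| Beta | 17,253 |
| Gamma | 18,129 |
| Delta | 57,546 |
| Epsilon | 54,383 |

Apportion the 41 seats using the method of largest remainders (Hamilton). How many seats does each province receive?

Total 176091; standard divisor 176091/41 ≈ 4294.902.
Standard quotas: Alpha 6.7010, Beta 4.0171, Gamma 4.2211, Delta 13.3987, Epsilon 12.6622.
Lower quotas: Alpha 6, Beta 4, Gamma 4, Delta 13, Epsilon 12 (sum 39, leaving 2 seats).
Remainders in descending order: Alpha 0.7010, Epsilon 0.6622, Delta 0.3987, Gamma 0.2211, Beta 0.0171.
Largest remainders: Alpha, Epsilon receive the extra seats.

Alpha 7; Beta 4; Gamma 4; Delta 13; Epsilon 13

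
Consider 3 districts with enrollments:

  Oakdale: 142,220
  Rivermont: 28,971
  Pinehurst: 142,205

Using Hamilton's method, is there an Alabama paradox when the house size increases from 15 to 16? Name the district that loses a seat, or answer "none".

At 15 seats: Oakdale 7, Rivermont 1, Pinehurst 7.
At 16 seats: Oakdale 7, Rivermont 2, Pinehurst 7.
No district's allocation decreased.

none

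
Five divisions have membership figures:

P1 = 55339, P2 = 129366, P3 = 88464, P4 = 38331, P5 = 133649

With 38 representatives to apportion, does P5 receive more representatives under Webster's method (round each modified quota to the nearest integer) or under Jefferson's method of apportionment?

Webster: P1 5, P2 11, P3 8, P4 3, P5 11.
Jefferson: P1 5, P2 11, P3 7, P4 3, P5 12.
P5 gets 11 under Webster and 12 under Jefferson.

Jefferson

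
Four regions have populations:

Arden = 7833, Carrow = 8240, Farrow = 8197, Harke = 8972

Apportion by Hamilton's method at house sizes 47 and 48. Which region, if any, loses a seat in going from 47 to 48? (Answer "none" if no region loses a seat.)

none

At 47 seats: Arden 11, Carrow 12, Farrow 11, Harke 13.
At 48 seats: Arden 11, Carrow 12, Farrow 12, Harke 13.
No region's allocation decreased.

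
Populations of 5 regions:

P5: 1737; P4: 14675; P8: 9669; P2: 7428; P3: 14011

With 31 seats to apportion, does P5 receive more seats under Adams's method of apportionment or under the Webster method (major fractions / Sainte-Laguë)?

Adams

Adams: P5 2, P4 9, P8 6, P2 5, P3 9.
Webster: P5 1, P4 10, P8 6, P2 5, P3 9.
P5 gets 2 under Adams and 1 under Webster.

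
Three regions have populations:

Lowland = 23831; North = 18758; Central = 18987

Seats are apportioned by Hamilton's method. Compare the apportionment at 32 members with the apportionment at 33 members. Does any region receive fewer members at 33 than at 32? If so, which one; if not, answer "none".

At 32 seats: Lowland 12, North 10, Central 10.
At 33 seats: Lowland 13, North 10, Central 10.
No region's allocation decreased.

none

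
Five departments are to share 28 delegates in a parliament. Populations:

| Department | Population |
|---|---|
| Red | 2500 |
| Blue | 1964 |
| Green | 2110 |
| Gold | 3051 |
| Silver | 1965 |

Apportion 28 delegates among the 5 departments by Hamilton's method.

Standard divisor: 11590 ÷ 28 ≈ 413.929.
Standard quotas: Red 6.040, Blue 4.745, Green 5.097, Gold 7.371, Silver 4.747.
Lower quotas: Red 6, Blue 4, Green 5, Gold 7, Silver 4 (sum 26, leaving 2 seats).
Remainders in descending order: Silver 0.747, Blue 0.745, Gold 0.371, Green 0.097, Red 0.040.
Largest remainders: Silver, Blue receive the extra seats.

Red=6, Blue=5, Green=5, Gold=7, Silver=5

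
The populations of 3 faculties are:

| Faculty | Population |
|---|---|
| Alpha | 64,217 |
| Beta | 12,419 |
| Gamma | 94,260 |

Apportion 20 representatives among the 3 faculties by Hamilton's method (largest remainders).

Alpha=8, Beta=1, Gamma=11

Total 170896; standard divisor 170896/20 ≈ 8544.8.
Standard quotas: Alpha 7.5153, Beta 1.4534, Gamma 11.0313.
Lower quotas: Alpha 7, Beta 1, Gamma 11 (sum 19, leaving 1 seat).
Remainders in descending order: Alpha 0.5153, Beta 0.4534, Gamma 0.0313.
Largest remainder: Alpha receives the extra seat.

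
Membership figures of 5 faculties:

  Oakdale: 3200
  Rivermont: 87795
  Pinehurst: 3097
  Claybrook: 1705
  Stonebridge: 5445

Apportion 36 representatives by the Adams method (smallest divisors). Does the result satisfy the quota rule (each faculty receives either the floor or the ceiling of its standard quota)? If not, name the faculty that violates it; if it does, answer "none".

Rivermont

Standard quotas: Oakdale 1.138, Rivermont 31.218, Pinehurst 1.101, Claybrook 0.606, Stonebridge 1.936.
Adams allocation: Oakdale 2, Rivermont 29, Pinehurst 2, Claybrook 1, Stonebridge 2.
Rivermont has quota 31.218 (lower 31, upper 32) but receives 29 — outside the quota interval.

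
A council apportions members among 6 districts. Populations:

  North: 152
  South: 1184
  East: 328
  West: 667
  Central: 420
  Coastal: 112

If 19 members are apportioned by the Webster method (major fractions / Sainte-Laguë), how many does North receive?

1

Standard divisor 2863/19 ≈ 150.684; standard quotas: North 1.009, South 7.857, East 2.177, West 4.426, Central 2.787, Coastal 0.743.
Rounding to the nearest integer gives North 1, South 8, East 2, West 4, Central 3, Coastal 1 — total 19, matching the house size, so no adjustment is needed.
North receives 1.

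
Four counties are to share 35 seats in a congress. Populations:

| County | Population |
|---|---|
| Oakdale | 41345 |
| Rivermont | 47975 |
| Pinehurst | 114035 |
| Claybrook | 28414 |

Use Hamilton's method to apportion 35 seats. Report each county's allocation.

The standard divisor is 231769/35 ≈ 6621.971.
Standard quotas: Oakdale 6.2436, Rivermont 7.2448, Pinehurst 17.2207, Claybrook 4.2909.
Lower quotas: Oakdale 6, Rivermont 7, Pinehurst 17, Claybrook 4 (sum 34, leaving 1 seat).
Remainders in descending order: Claybrook 0.2909, Rivermont 0.2448, Oakdale 0.2436, Pinehurst 0.2207.
The surplus seat goes to Claybrook.

Oakdale=6; Rivermont=7; Pinehurst=17; Claybrook=5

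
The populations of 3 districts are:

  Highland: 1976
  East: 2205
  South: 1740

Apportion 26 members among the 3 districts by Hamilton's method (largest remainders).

The standard divisor is 5921/26 ≈ 227.731.
Standard quotas: Highland 8.677, East 9.682, South 7.641.
Lower quotas: Highland 8, East 9, South 7 (sum 24, leaving 2 seats).
Remainders in descending order: East 0.682, Highland 0.677, South 0.641.
The surplus seats go to East, Highland.

Highland: 9, East: 10, South: 7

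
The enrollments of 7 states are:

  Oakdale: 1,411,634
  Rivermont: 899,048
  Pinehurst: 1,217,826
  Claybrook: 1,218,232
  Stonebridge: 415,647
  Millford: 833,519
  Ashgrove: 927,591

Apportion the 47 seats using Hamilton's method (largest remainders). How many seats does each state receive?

Oakdale 10, Rivermont 6, Pinehurst 8, Claybrook 8, Stonebridge 3, Millford 6, Ashgrove 6

The standard divisor is 6923497/47 ≈ 147308.447.
Standard quotas: Oakdale 9.5828, Rivermont 6.1032, Pinehurst 8.2672, Claybrook 8.2699, Stonebridge 2.8216, Millford 5.6583, Ashgrove 6.2969.
Lower quotas: Oakdale 9, Rivermont 6, Pinehurst 8, Claybrook 8, Stonebridge 2, Millford 5, Ashgrove 6 (sum 44, leaving 3 seats).
Remainders in descending order: Stonebridge 0.8216, Millford 0.6583, Oakdale 0.5828, Ashgrove 0.2969, Claybrook 0.2699, Pinehurst 0.2672, Rivermont 0.1032.
Largest remainders: Stonebridge, Millford, Oakdale receive the extra seats.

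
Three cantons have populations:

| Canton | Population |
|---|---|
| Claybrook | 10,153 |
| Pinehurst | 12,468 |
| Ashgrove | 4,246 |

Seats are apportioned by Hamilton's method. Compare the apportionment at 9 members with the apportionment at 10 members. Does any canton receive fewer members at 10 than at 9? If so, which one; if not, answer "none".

Ashgrove

At 9 seats: Claybrook 3, Pinehurst 4, Ashgrove 2.
At 10 seats: Claybrook 4, Pinehurst 5, Ashgrove 1.
Ashgrove drops from 2 to 1.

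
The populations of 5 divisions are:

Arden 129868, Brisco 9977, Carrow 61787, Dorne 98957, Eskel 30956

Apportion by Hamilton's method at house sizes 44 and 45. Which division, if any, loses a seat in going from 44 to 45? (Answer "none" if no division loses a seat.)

Brisco

At 44 seats: Arden 17, Brisco 2, Carrow 8, Dorne 13, Eskel 4.
At 45 seats: Arden 18, Brisco 1, Carrow 8, Dorne 14, Eskel 4.
Brisco drops from 2 to 1.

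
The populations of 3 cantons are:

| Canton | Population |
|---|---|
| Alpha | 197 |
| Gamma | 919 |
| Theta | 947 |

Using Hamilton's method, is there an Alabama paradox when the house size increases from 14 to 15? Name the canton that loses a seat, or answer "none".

At 14 seats: Alpha 1, Gamma 6, Theta 7.
At 15 seats: Alpha 1, Gamma 7, Theta 7.
No canton's allocation decreased.

none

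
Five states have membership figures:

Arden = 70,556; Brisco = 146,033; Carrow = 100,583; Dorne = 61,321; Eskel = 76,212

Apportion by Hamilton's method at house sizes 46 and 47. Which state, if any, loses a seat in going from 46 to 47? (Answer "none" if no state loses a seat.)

At 46 seats: Arden 7, Brisco 15, Carrow 10, Dorne 6, Eskel 8.
At 47 seats: Arden 7, Brisco 15, Carrow 11, Dorne 6, Eskel 8.
No state's allocation decreased.

none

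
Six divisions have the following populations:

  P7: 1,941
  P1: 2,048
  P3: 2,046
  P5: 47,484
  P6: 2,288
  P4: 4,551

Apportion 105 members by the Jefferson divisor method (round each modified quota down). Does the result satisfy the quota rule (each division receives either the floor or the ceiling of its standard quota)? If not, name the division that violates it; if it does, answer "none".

P5

Standard quotas: P7 3.377, P1 3.563, P3 3.559, P5 82.604, P6 3.980, P4 7.917.
Jefferson allocation: P7 3, P1 3, P3 3, P5 84, P6 4, P4 8.
P5 has quota 82.604 (lower 82, upper 83) but receives 84 — outside the quota interval.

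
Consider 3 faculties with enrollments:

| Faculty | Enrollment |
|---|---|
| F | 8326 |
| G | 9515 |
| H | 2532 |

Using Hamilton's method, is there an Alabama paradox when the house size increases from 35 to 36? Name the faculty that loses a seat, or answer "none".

At 35 seats: F 14, G 16, H 5.
At 36 seats: F 15, G 17, H 4.
H drops from 5 to 4.

H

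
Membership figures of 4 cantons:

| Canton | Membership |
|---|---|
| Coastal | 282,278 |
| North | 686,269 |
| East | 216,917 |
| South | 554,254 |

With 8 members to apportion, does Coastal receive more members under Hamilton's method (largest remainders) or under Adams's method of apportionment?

Adams

Hamilton: Coastal 1, North 3, East 1, South 3.
Adams: Coastal 2, North 3, East 1, South 2.
Coastal gets 1 under Hamilton and 2 under Adams.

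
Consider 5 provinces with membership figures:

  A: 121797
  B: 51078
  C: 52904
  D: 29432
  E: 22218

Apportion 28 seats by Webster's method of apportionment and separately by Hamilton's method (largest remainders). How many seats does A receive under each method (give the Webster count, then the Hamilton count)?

13 and 12

Webster: A 13, B 5, C 5, D 3, E 2.
Hamilton: A 12, B 5, C 6, D 3, E 2.
A gets 13 under Webster and 12 under Hamilton.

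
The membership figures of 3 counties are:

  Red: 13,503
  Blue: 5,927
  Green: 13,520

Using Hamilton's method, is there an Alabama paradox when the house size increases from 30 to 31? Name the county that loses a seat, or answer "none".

Blue

At 30 seats: Red 12, Blue 6, Green 12.
At 31 seats: Red 13, Blue 5, Green 13.
Blue drops from 6 to 5.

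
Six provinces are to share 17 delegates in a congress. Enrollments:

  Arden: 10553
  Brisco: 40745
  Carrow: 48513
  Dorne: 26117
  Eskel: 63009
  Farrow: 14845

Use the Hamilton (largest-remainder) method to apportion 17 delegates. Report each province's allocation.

Total 203782; standard divisor 203782/17 ≈ 11987.176.
Standard quotas: Arden 0.8804, Brisco 3.3990, Carrow 4.0471, Dorne 2.1787, Eskel 5.2564, Farrow 1.2384.
Lower quotas: Arden 0, Brisco 3, Carrow 4, Dorne 2, Eskel 5, Farrow 1 (sum 15, leaving 2 seats).
Remainders in descending order: Arden 0.8804, Brisco 0.3990, Eskel 0.2564, Farrow 0.2384, Dorne 0.1787, Carrow 0.0471.
Largest remainders: Arden, Brisco receive the extra seats.

Arden=1, Brisco=4, Carrow=4, Dorne=2, Eskel=5, Farrow=1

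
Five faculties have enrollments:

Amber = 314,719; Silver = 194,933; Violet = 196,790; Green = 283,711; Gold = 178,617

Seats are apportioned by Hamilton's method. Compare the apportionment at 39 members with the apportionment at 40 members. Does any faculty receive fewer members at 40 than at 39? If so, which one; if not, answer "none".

Silver

At 39 seats: Amber 10, Silver 7, Violet 7, Green 9, Gold 6.
At 40 seats: Amber 11, Silver 6, Violet 7, Green 10, Gold 6.
Silver drops from 7 to 6.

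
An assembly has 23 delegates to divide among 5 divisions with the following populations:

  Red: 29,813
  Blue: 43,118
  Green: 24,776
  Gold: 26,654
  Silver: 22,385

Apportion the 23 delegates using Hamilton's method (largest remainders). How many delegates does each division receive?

The standard divisor is 146746/23 ≈ 6380.261.
Standard quotas: Red 4.6727, Blue 6.7580, Green 3.8832, Gold 4.1776, Silver 3.5085.
Lower quotas: Red 4, Blue 6, Green 3, Gold 4, Silver 3 (sum 20, leaving 3 seats).
Remainders in descending order: Green 0.8832, Blue 0.7580, Red 0.6727, Silver 0.5085, Gold 0.1776.
Largest remainders: Green, Blue, Red receive the extra seats.

Red 5; Blue 7; Green 4; Gold 4; Silver 3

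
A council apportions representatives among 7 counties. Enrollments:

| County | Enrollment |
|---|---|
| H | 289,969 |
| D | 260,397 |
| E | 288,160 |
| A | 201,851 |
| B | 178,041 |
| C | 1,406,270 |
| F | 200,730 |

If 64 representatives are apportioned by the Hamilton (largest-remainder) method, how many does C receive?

Standard divisor: 2825418 ÷ 64 ≈ 44147.156.
Standard quotas: H 6.5682, D 5.8984, E 6.5273, A 4.5722, B 4.0329, C 31.8541, F 4.5468.
Lower quotas: H 6, D 5, E 6, A 4, B 4, C 31, F 4 (sum 60, leaving 4 seats).
Remainders in descending order: D 0.8984, C 0.8541, A 0.5722, H 0.5682, F 0.5468, E 0.5273, B 0.0329.
The surplus seats go to D, C, A, H.
C receives 32.

32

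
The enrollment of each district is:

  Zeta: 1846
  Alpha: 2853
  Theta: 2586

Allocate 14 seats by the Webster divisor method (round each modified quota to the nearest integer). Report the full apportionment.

Zeta 4; Alpha 5; Theta 5

Standard divisor 7285/14 ≈ 520.357; standard quotas: Zeta 3.548, Alpha 5.483, Theta 4.970.
Rounding to the nearest integer gives Zeta 4, Alpha 5, Theta 5 — total 14, matching the house size, so no adjustment is needed.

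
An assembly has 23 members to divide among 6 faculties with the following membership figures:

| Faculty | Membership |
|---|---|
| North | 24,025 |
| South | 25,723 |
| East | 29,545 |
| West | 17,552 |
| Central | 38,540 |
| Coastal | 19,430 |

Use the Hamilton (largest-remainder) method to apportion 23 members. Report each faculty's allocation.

North: 3, South: 4, East: 4, West: 3, Central: 6, Coastal: 3

Total 154815; standard divisor 154815/23 ≈ 6731.087.
Standard quotas: North 3.5693, South 3.8215, East 4.3893, West 2.6076, Central 5.7257, Coastal 2.8866.
Lower quotas: North 3, South 3, East 4, West 2, Central 5, Coastal 2 (sum 19, leaving 4 seats).
Remainders in descending order: Coastal 0.8866, South 0.8215, Central 0.7257, West 0.6076, North 0.5693, East 0.3893.
Largest remainders: Coastal, South, Central, West receive the extra seats.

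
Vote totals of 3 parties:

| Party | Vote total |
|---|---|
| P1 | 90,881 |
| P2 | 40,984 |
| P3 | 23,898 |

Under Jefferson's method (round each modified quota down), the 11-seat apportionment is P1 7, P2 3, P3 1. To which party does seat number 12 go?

P3

Priority for the next seat is population ÷ (current seats + 1).
Priorities: P1 11360.125, P2 10246.000, P3 11949.000.
Highest priority: P3.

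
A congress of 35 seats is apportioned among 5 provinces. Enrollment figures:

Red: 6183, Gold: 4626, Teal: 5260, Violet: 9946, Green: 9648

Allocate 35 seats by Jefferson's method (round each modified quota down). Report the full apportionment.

Red=6; Gold=4; Teal=5; Violet=10; Green=10

Standard divisor 35663/35 ≈ 1018.943; standard quotas: Red 6.068, Gold 4.540, Teal 5.162, Violet 9.761, Green 9.469.
Rounding down gives 6, 4, 5, 9, 9 = 33 seats, so the divisor must be adjusted.
With modified divisor 940: modified quotas Red 6.578, Gold 4.921, Teal 5.596, Violet 10.581, Green 10.264.
Rounding down: Red 6, Gold 4, Teal 5, Violet 10, Green 10 (total 35).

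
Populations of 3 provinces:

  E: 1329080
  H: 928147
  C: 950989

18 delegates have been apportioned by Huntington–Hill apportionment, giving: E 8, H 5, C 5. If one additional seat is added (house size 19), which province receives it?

C

Priority for the next seat is population ÷ (√(s·(s+1))).
Priorities: E 156633.580, H 169455.683, C 173626.042.
Highest priority: C.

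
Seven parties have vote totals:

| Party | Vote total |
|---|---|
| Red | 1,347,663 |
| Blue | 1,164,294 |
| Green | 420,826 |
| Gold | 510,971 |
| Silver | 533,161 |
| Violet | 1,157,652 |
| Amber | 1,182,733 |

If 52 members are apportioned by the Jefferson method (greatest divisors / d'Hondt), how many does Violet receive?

10

Standard divisor 6317300/52 ≈ 121486.538; standard quotas: Red 11.093, Blue 9.584, Green 3.464, Gold 4.206, Silver 4.389, Violet 9.529, Amber 9.736.
Rounding down gives 11, 9, 3, 4, 4, 9, 9 = 49 seats, so the divisor must be adjusted.
With modified divisor 114000: modified quotas Red 11.822, Blue 10.213, Green 3.691, Gold 4.482, Silver 4.677, Violet 10.155, Amber 10.375.
Rounding down: Red 11, Blue 10, Green 3, Gold 4, Silver 4, Violet 10, Amber 10 (total 52).
Violet receives 10.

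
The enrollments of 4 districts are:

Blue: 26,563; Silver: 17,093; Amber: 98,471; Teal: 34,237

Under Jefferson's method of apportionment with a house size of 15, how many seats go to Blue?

2

Standard divisor 176364/15 ≈ 11757.6; standard quotas: Blue 2.259, Silver 1.454, Amber 8.375, Teal 2.912.
Rounding down gives 2, 1, 8, 2 = 13 seats, so the divisor must be adjusted.
With modified divisor 10400: modified quotas Blue 2.554, Silver 1.644, Amber 9.468, Teal 3.292.
Rounding down: Blue 2, Silver 1, Amber 9, Teal 3 (total 15).
Blue receives 2.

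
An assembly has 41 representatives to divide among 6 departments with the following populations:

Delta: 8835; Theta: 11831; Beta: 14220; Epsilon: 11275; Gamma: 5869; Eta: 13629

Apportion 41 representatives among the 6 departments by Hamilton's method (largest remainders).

Delta: 6, Theta: 7, Beta: 9, Epsilon: 7, Gamma: 4, Eta: 8

Total 65659; standard divisor 65659/41 ≈ 1601.439.
Standard quotas: Delta 5.5169, Theta 7.3877, Beta 8.8795, Epsilon 7.0405, Gamma 3.6648, Eta 8.5105.
Lower quotas: Delta 5, Theta 7, Beta 8, Epsilon 7, Gamma 3, Eta 8 (sum 38, leaving 3 seats).
Remainders in descending order: Beta 0.8795, Gamma 0.6648, Delta 0.5169, Eta 0.5105, Theta 0.3877, Epsilon 0.0405.
Largest remainders: Beta, Gamma, Delta receive the extra seats.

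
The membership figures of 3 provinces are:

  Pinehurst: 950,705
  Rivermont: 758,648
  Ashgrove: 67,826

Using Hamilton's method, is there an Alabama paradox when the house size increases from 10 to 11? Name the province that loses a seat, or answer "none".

At 10 seats: Pinehurst 5, Rivermont 4, Ashgrove 1.
At 11 seats: Pinehurst 6, Rivermont 5, Ashgrove 0.
Ashgrove drops from 1 to 0.

Ashgrove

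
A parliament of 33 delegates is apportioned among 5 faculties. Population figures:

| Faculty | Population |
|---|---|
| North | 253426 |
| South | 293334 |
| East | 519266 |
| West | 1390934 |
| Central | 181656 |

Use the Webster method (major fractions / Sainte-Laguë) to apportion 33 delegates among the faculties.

North 3, South 4, East 7, West 17, Central 2

Standard divisor 2638616/33 ≈ 79958.061; standard quotas: North 3.169, South 3.669, East 6.494, West 17.396, Central 2.272.
Rounding to the nearest integer gives 3, 4, 6, 17, 2 = 32 seats, so the divisor must be adjusted.
With modified divisor 79603.5: modified quotas North 3.184, South 3.685, East 6.523, West 17.473, Central 2.282.
Rounding to the nearest integer: North 3, South 4, East 7, West 17, Central 2 (total 33).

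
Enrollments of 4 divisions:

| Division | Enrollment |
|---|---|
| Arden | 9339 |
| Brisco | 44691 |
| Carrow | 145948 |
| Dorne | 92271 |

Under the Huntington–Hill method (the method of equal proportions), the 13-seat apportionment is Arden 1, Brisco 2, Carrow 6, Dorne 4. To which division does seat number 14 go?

Carrow

Priority for the next seat is population ÷ (√(s·(s+1))).
Priorities: Arden 6603.670, Brisco 18245.024, Carrow 22520.265, Dorne 20632.423.
Highest priority: Carrow.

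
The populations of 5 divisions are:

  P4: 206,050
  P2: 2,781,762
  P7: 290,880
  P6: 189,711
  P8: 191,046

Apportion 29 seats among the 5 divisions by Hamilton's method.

P4: 2, P2: 22, P7: 2, P6: 1, P8: 2

The standard divisor is 3659449/29 ≈ 126187.897.
Standard quotas: P4 1.6329, P2 22.0446, P7 2.3051, P6 1.5034, P8 1.5140.
Lower quotas: P4 1, P2 22, P7 2, P6 1, P8 1 (sum 27, leaving 2 seats).
Remainders in descending order: P4 0.6329, P8 0.5140, P6 0.5034, P7 0.3051, P2 0.0446.
The surplus seats go to P4, P8.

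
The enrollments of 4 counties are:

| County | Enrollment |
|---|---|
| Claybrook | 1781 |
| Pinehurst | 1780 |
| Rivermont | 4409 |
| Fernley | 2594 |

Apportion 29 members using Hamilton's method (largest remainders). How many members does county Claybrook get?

Standard divisor: 10564 ÷ 29 ≈ 364.276.
Standard quotas: Claybrook 4.889, Pinehurst 4.886, Rivermont 12.103, Fernley 7.121.
Lower quotas: Claybrook 4, Pinehurst 4, Rivermont 12, Fernley 7 (sum 27, leaving 2 seats).
Remainders in descending order: Claybrook 0.889, Pinehurst 0.886, Fernley 0.121, Rivermont 0.103.
Largest remainders: Claybrook, Pinehurst receive the extra seats.
Claybrook receives 5.

5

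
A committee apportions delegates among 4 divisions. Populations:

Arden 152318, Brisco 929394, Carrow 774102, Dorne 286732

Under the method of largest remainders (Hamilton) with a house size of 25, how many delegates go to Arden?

The standard divisor is 2142546/25 ≈ 85701.84.
Standard quotas: Arden 1.7773, Brisco 10.8445, Carrow 9.0325, Dorne 3.3457.
Lower quotas: Arden 1, Brisco 10, Carrow 9, Dorne 3 (sum 23, leaving 2 seats).
Remainders in descending order: Brisco 0.8445, Arden 0.7773, Dorne 0.3457, Carrow 0.0325.
The surplus seats go to Brisco, Arden.
Arden receives 2.

2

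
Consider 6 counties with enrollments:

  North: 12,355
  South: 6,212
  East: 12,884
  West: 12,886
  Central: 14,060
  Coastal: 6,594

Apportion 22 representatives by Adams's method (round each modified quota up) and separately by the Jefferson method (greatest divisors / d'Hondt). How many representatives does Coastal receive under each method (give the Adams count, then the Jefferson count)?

3 and 2

Adams: North 4, South 2, East 4, West 4, Central 5, Coastal 3.
Jefferson: North 4, South 2, East 4, West 5, Central 5, Coastal 2.
Coastal gets 3 under Adams and 2 under Jefferson.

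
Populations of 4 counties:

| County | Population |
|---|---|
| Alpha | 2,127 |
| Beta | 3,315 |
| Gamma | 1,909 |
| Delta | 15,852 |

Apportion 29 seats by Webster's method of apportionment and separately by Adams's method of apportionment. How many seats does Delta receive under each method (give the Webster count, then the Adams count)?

20 and 19

Webster: Alpha 3, Beta 4, Gamma 2, Delta 20.
Adams: Alpha 3, Beta 4, Gamma 3, Delta 19.
Delta gets 20 under Webster and 19 under Adams.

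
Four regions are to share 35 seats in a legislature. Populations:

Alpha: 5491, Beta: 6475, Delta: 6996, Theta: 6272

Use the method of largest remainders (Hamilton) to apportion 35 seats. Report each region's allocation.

Standard divisor: 25234 ÷ 35 ≈ 720.971.
Standard quotas: Alpha 7.6161, Beta 8.9809, Delta 9.7036, Theta 8.6994.
Lower quotas: Alpha 7, Beta 8, Delta 9, Theta 8 (sum 32, leaving 3 seats).
Remainders in descending order: Beta 0.9809, Delta 0.7036, Theta 0.6994, Alpha 0.6161.
The surplus seats go to Beta, Delta, Theta.

Alpha=7; Beta=9; Delta=10; Theta=9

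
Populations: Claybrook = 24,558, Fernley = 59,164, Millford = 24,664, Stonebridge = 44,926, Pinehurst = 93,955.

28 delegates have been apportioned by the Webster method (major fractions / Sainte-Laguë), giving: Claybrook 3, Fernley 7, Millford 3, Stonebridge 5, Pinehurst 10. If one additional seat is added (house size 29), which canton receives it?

Pinehurst

Priority for the next seat is population ÷ (current seats + 0.5).
Priorities: Claybrook 7016.571, Fernley 7888.533, Millford 7046.857, Stonebridge 8168.364, Pinehurst 8948.095.
Highest priority: Pinehurst.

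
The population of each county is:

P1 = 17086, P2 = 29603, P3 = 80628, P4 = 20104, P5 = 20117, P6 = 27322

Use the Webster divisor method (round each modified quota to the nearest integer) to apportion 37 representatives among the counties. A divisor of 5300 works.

P1=3; P2=6; P3=15; P4=4; P5=4; P6=5

With modified divisor 5300: modified quotas P1 3.224, P2 5.585, P3 15.213, P4 3.793, P5 3.796, P6 5.155.
Rounding to the nearest integer: P1 3, P2 6, P3 15, P4 4, P5 4, P6 5 (total 37).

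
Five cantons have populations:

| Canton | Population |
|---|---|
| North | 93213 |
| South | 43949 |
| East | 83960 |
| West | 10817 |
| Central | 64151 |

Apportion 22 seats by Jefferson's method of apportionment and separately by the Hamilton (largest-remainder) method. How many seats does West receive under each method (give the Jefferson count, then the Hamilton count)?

0 and 1

Jefferson: North 7, South 3, East 7, West 0, Central 5.
Hamilton: North 7, South 3, East 6, West 1, Central 5.
West gets 0 under Jefferson and 1 under Hamilton.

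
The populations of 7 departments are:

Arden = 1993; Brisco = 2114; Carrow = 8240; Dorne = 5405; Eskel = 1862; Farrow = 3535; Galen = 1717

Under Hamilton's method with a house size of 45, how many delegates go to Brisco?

The standard divisor is 24866/45 ≈ 552.578.
Standard quotas: Arden 3.6067, Brisco 3.8257, Carrow 14.9119, Dorne 9.7814, Eskel 3.3697, Farrow 6.3973, Galen 3.1073.
Lower quotas: Arden 3, Brisco 3, Carrow 14, Dorne 9, Eskel 3, Farrow 6, Galen 3 (sum 41, leaving 4 seats).
Remainders in descending order: Carrow 0.9119, Brisco 0.8257, Dorne 0.7814, Arden 0.6067, Farrow 0.3973, Eskel 0.3697, Galen 0.1073.
Largest remainders: Carrow, Brisco, Dorne, Arden receive the extra seats.
Brisco receives 4.

4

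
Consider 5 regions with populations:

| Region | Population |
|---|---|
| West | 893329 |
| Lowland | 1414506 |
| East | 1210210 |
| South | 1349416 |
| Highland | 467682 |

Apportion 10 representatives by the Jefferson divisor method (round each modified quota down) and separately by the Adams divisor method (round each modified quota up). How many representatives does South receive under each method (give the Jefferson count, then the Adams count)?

3 and 2

Jefferson: West 1, Lowland 3, East 2, South 3, Highland 1.
Adams: West 2, Lowland 3, East 2, South 2, Highland 1.
South gets 3 under Jefferson and 2 under Adams.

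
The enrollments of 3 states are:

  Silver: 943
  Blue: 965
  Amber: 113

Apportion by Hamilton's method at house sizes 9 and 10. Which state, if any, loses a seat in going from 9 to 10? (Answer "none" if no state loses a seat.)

At 9 seats: Silver 4, Blue 4, Amber 1.
At 10 seats: Silver 5, Blue 5, Amber 0.
Amber drops from 1 to 0.

Amber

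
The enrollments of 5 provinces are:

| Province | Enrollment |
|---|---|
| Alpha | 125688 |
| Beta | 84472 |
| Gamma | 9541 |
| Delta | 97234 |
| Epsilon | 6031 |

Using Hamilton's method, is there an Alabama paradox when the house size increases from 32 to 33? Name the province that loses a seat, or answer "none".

At 32 seats: Alpha 12, Beta 8, Gamma 1, Delta 10, Epsilon 1.
At 33 seats: Alpha 13, Beta 9, Gamma 1, Delta 10, Epsilon 0.
Epsilon drops from 1 to 0.

Epsilon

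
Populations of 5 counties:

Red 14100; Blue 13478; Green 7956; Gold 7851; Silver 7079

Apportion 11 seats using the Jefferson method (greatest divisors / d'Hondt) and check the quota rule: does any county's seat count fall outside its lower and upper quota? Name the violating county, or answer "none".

none

Standard quotas: Red 3.073, Blue 2.938, Green 1.734, Gold 1.711, Silver 1.543.
Jefferson allocation: Red 3, Blue 3, Green 2, Gold 2, Silver 1.
Every allocation lies between the lower and upper quota.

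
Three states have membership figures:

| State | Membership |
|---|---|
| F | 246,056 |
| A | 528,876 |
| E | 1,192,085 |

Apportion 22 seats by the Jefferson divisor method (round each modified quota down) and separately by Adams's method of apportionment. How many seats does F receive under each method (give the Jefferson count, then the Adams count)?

Jefferson: F 2, A 6, E 14.
Adams: F 3, A 6, E 13.
F gets 2 under Jefferson and 3 under Adams.

2 and 3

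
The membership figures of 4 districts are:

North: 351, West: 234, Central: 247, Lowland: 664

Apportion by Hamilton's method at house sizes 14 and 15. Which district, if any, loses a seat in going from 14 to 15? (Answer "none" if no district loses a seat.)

Central

At 14 seats: North 3, West 2, Central 3, Lowland 6.
At 15 seats: North 4, West 2, Central 2, Lowland 7.
Central drops from 3 to 2.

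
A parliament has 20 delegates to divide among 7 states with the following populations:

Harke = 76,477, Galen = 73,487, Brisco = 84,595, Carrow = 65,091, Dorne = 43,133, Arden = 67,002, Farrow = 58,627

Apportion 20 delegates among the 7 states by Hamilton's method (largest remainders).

Harke: 3, Galen: 3, Brisco: 4, Carrow: 3, Dorne: 2, Arden: 3, Farrow: 2

The standard divisor is 468412/20 ≈ 23420.6.
Standard quotas: Harke 3.2654, Galen 3.1377, Brisco 3.6120, Carrow 2.7792, Dorne 1.8417, Arden 2.8608, Farrow 2.5032.
Lower quotas: Harke 3, Galen 3, Brisco 3, Carrow 2, Dorne 1, Arden 2, Farrow 2 (sum 16, leaving 4 seats).
Remainders in descending order: Arden 0.8608, Dorne 0.8417, Carrow 0.7792, Brisco 0.6120, Farrow 0.5032, Harke 0.2654, Galen 0.1377.
Largest remainders: Arden, Dorne, Carrow, Brisco receive the extra seats.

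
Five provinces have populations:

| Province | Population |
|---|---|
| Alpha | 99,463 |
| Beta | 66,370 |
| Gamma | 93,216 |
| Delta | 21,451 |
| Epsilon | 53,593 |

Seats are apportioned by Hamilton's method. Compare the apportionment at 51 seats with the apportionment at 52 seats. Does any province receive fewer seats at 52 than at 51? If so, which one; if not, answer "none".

Delta

At 51 seats: Alpha 15, Beta 10, Gamma 14, Delta 4, Epsilon 8.
At 52 seats: Alpha 16, Beta 10, Gamma 15, Delta 3, Epsilon 8.
Delta drops from 4 to 3.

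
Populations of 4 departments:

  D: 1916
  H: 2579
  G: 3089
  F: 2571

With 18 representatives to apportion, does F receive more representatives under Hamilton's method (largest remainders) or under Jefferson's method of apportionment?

Hamilton

Hamilton: D 3, H 5, G 5, F 5.
Jefferson: D 3, H 5, G 6, F 4.
F gets 5 under Hamilton and 4 under Jefferson.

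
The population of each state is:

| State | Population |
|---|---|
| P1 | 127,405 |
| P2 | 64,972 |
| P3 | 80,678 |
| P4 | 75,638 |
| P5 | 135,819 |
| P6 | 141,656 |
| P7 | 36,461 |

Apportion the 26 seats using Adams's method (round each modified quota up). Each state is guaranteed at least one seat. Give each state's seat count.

P1 5, P2 3, P3 3, P4 3, P5 5, P6 5, P7 2

Standard divisor 662629/26 ≈ 25485.731; standard quotas: P1 4.999, P2 2.549, P3 3.166, P4 2.968, P5 5.329, P6 5.558, P7 1.431.
Rounding up gives 5, 3, 4, 3, 6, 6, 2 = 29 seats, so the divisor must be adjusted.
With modified divisor 30100: modified quotas P1 4.233, P2 2.159, P3 2.680, P4 2.513, P5 4.512, P6 4.706, P7 1.211.
Rounding up: P1 5, P2 3, P3 3, P4 3, P5 5, P6 5, P7 2 (total 26).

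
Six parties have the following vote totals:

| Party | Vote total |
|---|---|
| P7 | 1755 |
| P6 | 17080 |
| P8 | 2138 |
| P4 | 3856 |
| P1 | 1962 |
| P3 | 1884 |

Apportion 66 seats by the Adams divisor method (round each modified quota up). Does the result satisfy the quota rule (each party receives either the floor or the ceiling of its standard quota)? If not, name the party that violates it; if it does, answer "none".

Standard quotas: P7 4.039, P6 39.312, P8 4.921, P4 8.875, P1 4.516, P3 4.336.
Adams allocation: P7 4, P6 38, P8 5, P4 9, P1 5, P3 5.
P6 has quota 39.312 (lower 39, upper 40) but receives 38 — outside the quota interval.

P6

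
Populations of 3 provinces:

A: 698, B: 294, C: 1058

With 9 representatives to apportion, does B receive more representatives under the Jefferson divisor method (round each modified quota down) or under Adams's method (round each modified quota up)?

Adams

Jefferson: A 3, B 1, C 5.
Adams: A 3, B 2, C 4.
B gets 1 under Jefferson and 2 under Adams.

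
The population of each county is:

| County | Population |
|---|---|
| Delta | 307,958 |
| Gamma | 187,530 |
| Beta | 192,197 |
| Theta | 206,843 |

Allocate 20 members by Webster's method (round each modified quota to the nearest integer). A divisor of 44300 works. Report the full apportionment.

Delta=7, Gamma=4, Beta=4, Theta=5

With modified divisor 44300: modified quotas Delta 6.952, Gamma 4.233, Beta 4.339, Theta 4.669.
Rounding to the nearest integer: Delta 7, Gamma 4, Beta 4, Theta 5 (total 20).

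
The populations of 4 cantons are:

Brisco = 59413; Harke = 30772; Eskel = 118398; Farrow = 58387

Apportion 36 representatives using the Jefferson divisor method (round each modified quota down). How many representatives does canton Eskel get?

Standard divisor 266970/36 ≈ 7415.833; standard quotas: Brisco 8.012, Harke 4.149, Eskel 15.966, Farrow 7.873.
Rounding down gives 8, 4, 15, 7 = 34 seats, so the divisor must be adjusted.
With modified divisor 7100: modified quotas Brisco 8.368, Harke 4.334, Eskel 16.676, Farrow 8.224.
Rounding down: Brisco 8, Harke 4, Eskel 16, Farrow 8 (total 36).
Eskel receives 16.

16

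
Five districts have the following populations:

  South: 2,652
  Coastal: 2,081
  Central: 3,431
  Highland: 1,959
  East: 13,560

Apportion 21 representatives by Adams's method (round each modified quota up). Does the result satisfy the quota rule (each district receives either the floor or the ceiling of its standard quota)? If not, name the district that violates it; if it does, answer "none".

Standard quotas: South 2.352, Coastal 1.845, Central 3.042, Highland 1.737, East 12.024.
Adams allocation: South 3, Coastal 2, Central 3, Highland 2, East 11.
East has quota 12.024 (lower 12, upper 13) but receives 11 — outside the quota interval.

East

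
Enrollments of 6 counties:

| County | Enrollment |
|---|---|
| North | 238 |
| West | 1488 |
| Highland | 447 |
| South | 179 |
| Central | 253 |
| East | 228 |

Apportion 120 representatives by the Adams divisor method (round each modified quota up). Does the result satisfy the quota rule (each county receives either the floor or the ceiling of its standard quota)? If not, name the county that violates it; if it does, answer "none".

West

Standard quotas: North 10.081, West 63.029, Highland 18.934, South 7.582, Central 10.717, East 9.658.
Adams allocation: North 10, West 62, Highland 19, South 8, Central 11, East 10.
West has quota 63.029 (lower 63, upper 64) but receives 62 — outside the quota interval.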